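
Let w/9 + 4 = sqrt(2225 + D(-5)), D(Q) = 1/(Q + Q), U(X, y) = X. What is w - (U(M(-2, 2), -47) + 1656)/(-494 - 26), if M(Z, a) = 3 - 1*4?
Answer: -3413/104 + 9*sqrt(222490)/10 ≈ 391.70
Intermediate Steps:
M(Z, a) = -1 (M(Z, a) = 3 - 4 = -1)
D(Q) = 1/(2*Q)
w = -36 + 9*sqrt(222490)/10 (w = -36 + 9*sqrt(2225 + (1/2)/(-5)) = -36 + 9*sqrt(2225 + (1/2)*(-1/5)) = -36 + 9*sqrt(2225 - 1/10) = -36 + 9*sqrt(22249/10) = -36 + 9*(sqrt(222490)/10) = -36 + 9*sqrt(222490)/10 ≈ 388.52)
w - (U(M(-2, 2), -47) + 1656)/(-494 - 26) = (-36 + 9*sqrt(222490)/10) - (-1 + 1656)/(-494 - 26) = (-36 + 9*sqrt(222490)/10) - 1655/(-520) = (-36 + 9*sqrt(222490)/10) - 1655*(-1)/520 = (-36 + 9*sqrt(222490)/10) - 1*(-331/104) = (-36 + 9*sqrt(222490)/10) + 331/104 = -3413/104 + 9*sqrt(222490)/10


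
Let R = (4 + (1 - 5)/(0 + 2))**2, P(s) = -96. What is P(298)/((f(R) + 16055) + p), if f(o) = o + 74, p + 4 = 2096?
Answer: -32/6075 ≈ -0.0052675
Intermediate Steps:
p = 2092 (p = -4 + 2096 = 2092)
R = 4 (R = (4 - 4/2)**2 = (4 - 4*1/2)**2 = (4 - 2)**2 = 2**2 = 4)
f(o) = 74 + o
P(298)/((f(R) + 16055) + p) = -96/(((74 + 4) + 16055) + 2092) = -96/((78 + 16055) + 2092) = -96/(16133 + 2092) = -96/18225 = -96*1/18225 = -32/6075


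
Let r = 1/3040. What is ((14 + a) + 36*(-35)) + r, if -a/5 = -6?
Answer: -3696639/3040 ≈ -1216.0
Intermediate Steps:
a = 30 (a = -5*(-6) = 30)
r = 1/3040 ≈ 0.00032895
((14 + a) + 36*(-35)) + r = ((14 + 30) + 36*(-35)) + 1/3040 = (44 - 1260) + 1/3040 = -1216 + 1/3040 = -3696639/3040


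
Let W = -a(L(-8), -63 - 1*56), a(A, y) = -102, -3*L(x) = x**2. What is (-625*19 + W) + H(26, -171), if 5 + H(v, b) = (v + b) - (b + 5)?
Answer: -11757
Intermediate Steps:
L(x) = -x**2/3
H(v, b) = -10 + v (H(v, b) = -5 + ((v + b) - (b + 5)) = -5 + ((b + v) - (5 + b)) = -5 + ((b + v) + (-5 - b)) = -5 + (-5 + v) = -10 + v)
W = 102 (W = -1*(-102) = 102)
(-625*19 + W) + H(26, -171) = (-625*19 + 102) + (-10 + 26) = (-11875 + 102) + 16 = -11773 + 16 = -11757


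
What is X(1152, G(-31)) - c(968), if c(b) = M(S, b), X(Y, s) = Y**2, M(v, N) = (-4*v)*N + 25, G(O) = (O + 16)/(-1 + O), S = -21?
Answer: 1245767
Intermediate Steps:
G(O) = (16 + O)/(-1 + O)
M(v, N) = 25 - 4*N*v (M(v, N) = -4*N*v + 25 = 25 - 4*N*v)
c(b) = 25 + 84*b (c(b) = 25 - 4*b*(-21) = 25 + 84*b)
X(1152, G(-31)) - c(968) = 1152**2 - (25 + 84*968) = 1327104 - (25 + 81312) = 1327104 - 1*81337 = 1327104 - 81337 = 1245767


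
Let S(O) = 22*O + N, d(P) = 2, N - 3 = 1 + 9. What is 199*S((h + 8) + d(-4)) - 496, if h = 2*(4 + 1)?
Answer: 89651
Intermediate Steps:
N = 13 (N = 3 + (1 + 9) = 3 + 10 = 13)
h = 10 (h = 2*5 = 10)
S(O) = 13 + 22*O (S(O) = 22*O + 13 = 13 + 22*O)
199*S((h + 8) + d(-4)) - 496 = 199*(13 + 22*((10 + 8) + 2)) - 496 = 199*(13 + 22*(18 + 2)) - 496 = 199*(13 + 22*20) - 496 = 199*(13 + 440) - 496 = 199*453 - 496 = 90147 - 496 = 89651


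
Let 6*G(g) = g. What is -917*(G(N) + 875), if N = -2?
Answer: -2406208/3 ≈ -8.0207e+5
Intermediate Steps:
G(g) = g/6
-917*(G(N) + 875) = -917*((⅙)*(-2) + 875) = -917*(-⅓ + 875) = -917*2624/3 = -2406208/3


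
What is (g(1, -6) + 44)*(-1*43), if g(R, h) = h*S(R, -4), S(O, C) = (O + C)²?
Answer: 430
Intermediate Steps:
S(O, C) = (C + O)²
g(R, h) = h*(-4 + R)²
(g(1, -6) + 44)*(-1*43) = (-6*(-4 + 1)² + 44)*(-1*43) = (-6*(-3)² + 44)*(-43) = (-6*9 + 44)*(-43) = (-54 + 44)*(-43) = -10*(-43) = 430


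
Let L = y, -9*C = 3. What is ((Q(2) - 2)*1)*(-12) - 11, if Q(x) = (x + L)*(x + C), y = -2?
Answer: 13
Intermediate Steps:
C = -1/3 (C = -1/9*3 = -1/3 ≈ -0.33333)
L = -2
Q(x) = (-2 + x)*(-1/3 + x) (Q(x) = (x - 2)*(x - 1/3) = (-2 + x)*(-1/3 + x))
((Q(2) - 2)*1)*(-12) - 11 = (((2/3 + 2**2 - 7/3*2) - 2)*1)*(-12) - 11 = (((2/3 + 4 - 14/3) - 2)*1)*(-12) - 11 = ((0 - 2)*1)*(-12) - 11 = -2*1*(-12) - 11 = -2*(-12) - 11 = 24 - 11 = 13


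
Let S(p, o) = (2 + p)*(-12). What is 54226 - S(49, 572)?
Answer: 54838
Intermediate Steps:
S(p, o) = -24 - 12*p
54226 - S(49, 572) = 54226 - (-24 - 12*49) = 54226 - (-24 - 588) = 54226 - 1*(-612) = 54226 + 612 = 54838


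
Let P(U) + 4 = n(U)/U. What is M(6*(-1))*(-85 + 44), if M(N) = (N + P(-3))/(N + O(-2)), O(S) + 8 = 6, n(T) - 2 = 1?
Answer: -451/8 ≈ -56.375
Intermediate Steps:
n(T) = 3 (n(T) = 2 + 1 = 3)
O(S) = -2 (O(S) = -8 + 6 = -2)
P(U) = -4 + 3/U
M(N) = (-5 + N)/(-2 + N) (M(N) = (N + (-4 + 3/(-3)))/(N - 2) = (N + (-4 + 3*(-⅓)))/(-2 + N) = (N + (-4 - 1))/(-2 + N) = (N - 5)/(-2 + N) = (-5 + N)/(-2 + N))
M(6*(-1))*(-85 + 44) = ((-5 + 6*(-1))/(-2 + 6*(-1)))*(-85 + 44) = ((-5 - 6)/(-2 - 6))*(-41) = (-11/(-8))*(-41) = -⅛*(-11)*(-41) = (11/8)*(-41) = -451/8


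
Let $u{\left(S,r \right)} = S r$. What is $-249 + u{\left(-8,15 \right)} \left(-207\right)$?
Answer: $24591$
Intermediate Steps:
$-249 + u{\left(-8,15 \right)} \left(-207\right) = -249 + \left(-8\right) 15 \left(-207\right) = -249 - -24840 = -249 + 24840 = 24591$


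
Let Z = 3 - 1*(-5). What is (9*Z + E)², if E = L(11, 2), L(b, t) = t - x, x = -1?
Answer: 5625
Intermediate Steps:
L(b, t) = 1 + t (L(b, t) = t - 1*(-1) = t + 1 = 1 + t)
Z = 8 (Z = 3 + 5 = 8)
E = 3 (E = 1 + 2 = 3)
(9*Z + E)² = (9*8 + 3)² = (72 + 3)² = 75² = 5625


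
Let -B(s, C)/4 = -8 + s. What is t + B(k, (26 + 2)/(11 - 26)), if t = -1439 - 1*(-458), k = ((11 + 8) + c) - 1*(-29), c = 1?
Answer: -1145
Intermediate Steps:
k = 49 (k = ((11 + 8) + 1) - 1*(-29) = (19 + 1) + 29 = 20 + 29 = 49)
B(s, C) = 32 - 4*s (B(s, C) = -4*(-8 + s) = 32 - 4*s)
t = -981 (t = -1439 + 458 = -981)
t + B(k, (26 + 2)/(11 - 26)) = -981 + (32 - 4*49) = -981 + (32 - 196) = -981 - 164 = -1145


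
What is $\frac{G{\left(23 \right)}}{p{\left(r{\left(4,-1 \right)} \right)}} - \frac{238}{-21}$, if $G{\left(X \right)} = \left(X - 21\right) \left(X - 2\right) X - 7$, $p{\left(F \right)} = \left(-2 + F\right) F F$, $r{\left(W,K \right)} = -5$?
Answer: $\frac{439}{75} \approx 5.8533$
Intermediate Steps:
$p{\left(F \right)} = F^{2} \left(-2 + F\right)$ ($p{\left(F \right)} = F \left(-2 + F\right) F = F^{2} \left(-2 + F\right)$)
$G{\left(X \right)} = -7 + X \left(-21 + X\right) \left(-2 + X\right)$ ($G{\left(X \right)} = \left(-21 + X\right) \left(-2 + X\right) X - 7 = X \left(-21 + X\right) \left(-2 + X\right) - 7 = -7 + X \left(-21 + X\right) \left(-2 + X\right)$)
$\frac{G{\left(23 \right)}}{p{\left(r{\left(4,-1 \right)} \right)}} - \frac{238}{-21} = \frac{-7 + 23^{3} - 23 \cdot 23^{2} + 42 \cdot 23}{\left(-5\right)^{2} \left(-2 - 5\right)} - \frac{238}{-21} = \frac{-7 + 12167 - 12167 + 966}{25 \left(-7\right)} - - \frac{34}{3} = \frac{-7 + 12167 - 12167 + 966}{-175} + \frac{34}{3} = 959 \left(- \frac{1}{175}\right) + \frac{34}{3} = - \frac{137}{25} + \frac{34}{3} = \frac{439}{75}$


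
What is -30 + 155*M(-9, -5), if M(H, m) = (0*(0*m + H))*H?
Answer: -30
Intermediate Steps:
M(H, m) = 0 (M(H, m) = (0*(0 + H))*H = (0*H)*H = 0*H = 0)
-30 + 155*M(-9, -5) = -30 + 155*0 = -30 + 0 = -30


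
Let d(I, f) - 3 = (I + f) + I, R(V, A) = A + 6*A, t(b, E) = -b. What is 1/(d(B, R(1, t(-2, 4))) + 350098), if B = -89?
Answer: 1/349937 ≈ 2.8577e-6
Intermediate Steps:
R(V, A) = 7*A
d(I, f) = 3 + f + 2*I (d(I, f) = 3 + ((I + f) + I) = 3 + (f + 2*I) = 3 + f + 2*I)
1/(d(B, R(1, t(-2, 4))) + 350098) = 1/((3 + 7*(-1*(-2)) + 2*(-89)) + 350098) = 1/((3 + 7*2 - 178) + 350098) = 1/((3 + 14 - 178) + 350098) = 1/(-161 + 350098) = 1/349937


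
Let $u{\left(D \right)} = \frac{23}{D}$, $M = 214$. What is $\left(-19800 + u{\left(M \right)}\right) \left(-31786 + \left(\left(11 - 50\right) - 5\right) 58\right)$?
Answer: $\frac{72748091913}{107} \approx 6.7989 \cdot 10^{8}$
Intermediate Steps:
$\left(-19800 + u{\left(M \right)}\right) \left(-31786 + \left(\left(11 - 50\right) - 5\right) 58\right) = \left(-19800 + \frac{23}{214}\right) \left(-31786 + \left(\left(11 - 50\right) - 5\right) 58\right) = \left(-19800 + 23 \cdot \frac{1}{214}\right) \left(-31786 + \left(-39 - 5\right) 58\right) = \left(-19800 + \frac{23}{214}\right) \left(-31786 - 2552\right) = - \frac{4237177 \left(-31786 - 2552\right)}{214} = \left(- \frac{4237177}{214}\right) \left(-34338\right) = \frac{72748091913}{107}$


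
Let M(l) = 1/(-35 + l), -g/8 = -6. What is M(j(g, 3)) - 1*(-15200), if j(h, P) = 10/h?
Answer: 12691976/835 ≈ 15200.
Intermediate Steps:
g = 48 (g = -8*(-6) = 48)
M(j(g, 3)) - 1*(-15200) = 1/(-35 + 10/48) - 1*(-15200) = 1/(-35 + 10*(1/48)) + 15200 = 1/(-35 + 5/24) + 15200 = 1/(-835/24) + 15200 = -24/835 + 15200 = 12691976/835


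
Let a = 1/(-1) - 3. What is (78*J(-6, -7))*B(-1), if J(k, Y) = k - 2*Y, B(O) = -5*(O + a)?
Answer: 15600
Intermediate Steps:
a = -4 (a = -1*1 - 3 = -1 - 3 = -4)
B(O) = 20 - 5*O (B(O) = -5*(O - 4) = -5*(-4 + O) = 20 - 5*O)
(78*J(-6, -7))*B(-1) = (78*(-6 - 2*(-7)))*(20 - 5*(-1)) = (78*(-6 + 14))*(20 + 5) = (78*8)*25 = 624*25 = 15600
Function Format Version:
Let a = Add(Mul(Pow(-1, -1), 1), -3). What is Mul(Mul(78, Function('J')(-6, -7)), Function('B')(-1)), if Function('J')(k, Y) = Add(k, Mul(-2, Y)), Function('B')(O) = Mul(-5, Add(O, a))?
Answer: 15600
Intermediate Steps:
a = -4 (a = Add(Mul(-1, 1), -3) = Add(-1, -3) = -4)
Function('B')(O) = Add(20, Mul(-5, O)) (Function('B')(O) = Mul(-5, Add(O, -4)) = Mul(-5, Add(-4, O)) = Add(20, Mul(-5, O)))
Mul(Mul(78, Function('J')(-6, -7)), Function('B')(-1)) = Mul(Mul(78, Add(-6, Mul(-2, -7))), Add(20, Mul(-5, -1))) = Mul(Mul(78, Add(-6, 14)), Add(20, 5)) = Mul(Mul(78, 8), 25) = Mul(624, 25) = 15600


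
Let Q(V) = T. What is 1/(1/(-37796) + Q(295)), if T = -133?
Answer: -37796/5026869 ≈ -0.0075188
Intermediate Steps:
Q(V) = -133
1/(1/(-37796) + Q(295)) = 1/(1/(-37796) - 133) = 1/(-1/37796 - 133) = 1/(-5026869/37796) = -37796/5026869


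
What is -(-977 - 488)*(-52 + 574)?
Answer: 764730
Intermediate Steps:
-(-977 - 488)*(-52 + 574) = -(-1465)*522 = -1*(-764730) = 764730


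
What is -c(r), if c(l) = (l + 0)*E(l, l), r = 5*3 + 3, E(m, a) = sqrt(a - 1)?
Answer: -18*sqrt(17) ≈ -74.216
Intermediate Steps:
E(m, a) = sqrt(-1 + a)
r = 18 (r = 15 + 3 = 18)
c(l) = l*sqrt(-1 + l) (c(l) = (l + 0)*sqrt(-1 + l) = l*sqrt(-1 + l))
-c(r) = -18*sqrt(-1 + 18) = -18*sqrt(17)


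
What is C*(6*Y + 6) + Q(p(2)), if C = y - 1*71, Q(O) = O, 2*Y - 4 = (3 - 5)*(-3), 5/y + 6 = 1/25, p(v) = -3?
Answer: -385791/149 ≈ -2589.2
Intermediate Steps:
y = -125/149 (y = 5/(-6 + 1/25) = 5/(-149/25) = 5*(-25/149) = -125/149 ≈ -0.83893)
Y = 5 (Y = 2 + ((3 - 5)*(-3))/2 = 2 + (-2*(-3))/2 = 2 + (½)*6 = 2 + 3 = 5)
C = -10704/149 (C = -125/149 - 1*71 = -125/149 - 71 = -10704/149 ≈ -71.839)
C*(6*Y + 6) + Q(p(2)) = -10704*(6*5 + 6)/149 - 3 = -10704*(30 + 6)/149 - 3 = -10704/149*36 - 3 = -385344/149 - 3 = -385791/149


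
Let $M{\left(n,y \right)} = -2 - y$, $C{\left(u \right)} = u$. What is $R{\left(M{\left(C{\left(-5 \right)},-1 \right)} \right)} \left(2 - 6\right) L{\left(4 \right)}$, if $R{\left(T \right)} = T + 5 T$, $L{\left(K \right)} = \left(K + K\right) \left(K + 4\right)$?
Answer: $1536$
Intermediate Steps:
$L{\left(K \right)} = 2 K \left(4 + K\right)$
$R{\left(T \right)} = 6 T$
$R{\left(M{\left(C{\left(-5 \right)},-1 \right)} \right)} \left(2 - 6\right) L{\left(4 \right)} = 6 \left(-2 - -1\right) \left(2 - 6\right) 2 \cdot 4 \left(4 + 4\right) = 6 \left(-2 + 1\right) \left(-4\right) 2 \cdot 4 \cdot 8 = 6 \left(-1\right) \left(-4\right) 64 = \left(-6\right) \left(-4\right) 64 = 24 \cdot 64 = 1536$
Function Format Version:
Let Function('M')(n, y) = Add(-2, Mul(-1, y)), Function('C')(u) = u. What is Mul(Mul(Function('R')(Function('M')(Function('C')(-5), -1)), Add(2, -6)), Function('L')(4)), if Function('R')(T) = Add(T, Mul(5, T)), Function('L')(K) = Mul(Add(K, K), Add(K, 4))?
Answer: 1536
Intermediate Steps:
Function('L')(K) = Mul(2, K, Add(4, K)) (Function('L')(K) = Mul(Mul(2, K), Add(4, K)) = Mul(2, K, Add(4, K)))
Function('R')(T) = Mul(6, T)
Mul(Mul(Function('R')(Function('M')(Function('C')(-5), -1)), Add(2, -6)), Function('L')(4)) = Mul(Mul(Mul(6, Add(-2, Mul(-1, -1))), Add(2, -6)), Mul(2, 4, Add(4, 4))) = Mul(Mul(Mul(6, Add(-2, 1)), -4), Mul(2, 4, 8)) = Mul(Mul(Mul(6, -1), -4), 64) = Mul(Mul(-6, -4), 64) = Mul(24, 64) = 1536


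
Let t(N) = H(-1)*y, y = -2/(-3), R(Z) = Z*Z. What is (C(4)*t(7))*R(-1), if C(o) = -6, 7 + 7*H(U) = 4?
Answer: 12/7 ≈ 1.7143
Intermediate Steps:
R(Z) = Z²
H(U) = -3/7 (H(U) = -1 + (⅐)*4 = -1 + 4/7 = -3/7)
y = ⅔ (y = -2*(-⅓) = ⅔ ≈ 0.66667)
t(N) = -2/7 (t(N) = -3/7*⅔ = -2/7)
(C(4)*t(7))*R(-1) = -6*(-2/7)*(-1)² = (12/7)*1 = 12/7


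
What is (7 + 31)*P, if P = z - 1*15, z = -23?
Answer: -1444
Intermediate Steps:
P = -38 (P = -23 - 1*15 = -23 - 15 = -38)
(7 + 31)*P = (7 + 31)*(-38) = 38*(-38) = -1444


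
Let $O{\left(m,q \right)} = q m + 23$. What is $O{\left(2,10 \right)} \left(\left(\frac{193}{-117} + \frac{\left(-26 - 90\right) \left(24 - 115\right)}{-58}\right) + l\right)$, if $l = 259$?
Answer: $\frac{379088}{117} \approx 3240.1$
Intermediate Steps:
$O{\left(m,q \right)} = 23 + m q$ ($O{\left(m,q \right)} = m q + 23 = 23 + m q$)
$O{\left(2,10 \right)} \left(\left(\frac{193}{-117} + \frac{\left(-26 - 90\right) \left(24 - 115\right)}{-58}\right) + l\right) = \left(23 + 2 \cdot 10\right) \left(\left(\frac{193}{-117} + \frac{\left(-26 - 90\right) \left(24 - 115\right)}{-58}\right) + 259\right) = \left(23 + 20\right) \left(\left(193 \left(- \frac{1}{117}\right) + \left(-116\right) \left(-91\right) \left(- \frac{1}{58}\right)\right) + 259\right) = 43 \left(\left(- \frac{193}{117} + 10556 \left(- \frac{1}{58}\right)\right) + 259\right) = 43 \left(\left(- \frac{193}{117} - 182\right) + 259\right) = 43 \left(- \frac{21487}{117} + 259\right) = 43 \cdot \frac{8816}{117} = \frac{379088}{117}$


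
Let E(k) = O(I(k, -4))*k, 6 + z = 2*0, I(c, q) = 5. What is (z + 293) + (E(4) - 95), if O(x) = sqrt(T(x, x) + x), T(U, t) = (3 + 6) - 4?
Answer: 192 + 4*sqrt(10) ≈ 204.65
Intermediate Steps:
T(U, t) = 5 (T(U, t) = 9 - 4 = 5)
z = -6 (z = -6 + 2*0 = -6 + 0 = -6)
O(x) = sqrt(5 + x)
E(k) = k*sqrt(10) (E(k) = sqrt(5 + 5)*k = sqrt(10)*k = k*sqrt(10))
(z + 293) + (E(4) - 95) = (-6 + 293) + (4*sqrt(10) - 95) = 287 + (-95 + 4*sqrt(10)) = 192 + 4*sqrt(10)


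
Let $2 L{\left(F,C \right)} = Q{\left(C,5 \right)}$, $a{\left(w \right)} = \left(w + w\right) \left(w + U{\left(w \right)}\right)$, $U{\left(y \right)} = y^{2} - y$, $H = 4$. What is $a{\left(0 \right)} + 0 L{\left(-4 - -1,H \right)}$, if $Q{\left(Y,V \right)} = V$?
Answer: $0$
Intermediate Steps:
$a{\left(w \right)} = 2 w \left(w + w \left(-1 + w\right)\right)$ ($a{\left(w \right)} = \left(w + w\right) \left(w + w \left(-1 + w\right)\right) = 2 w \left(w + w \left(-1 + w\right)\right)$)
$L{\left(F,C \right)} = \frac{5}{2}$ ($L{\left(F,C \right)} = \frac{1}{2} \cdot 5 = \frac{5}{2}$)
$a{\left(0 \right)} + 0 L{\left(-4 - -1,H \right)} = 2 \cdot 0^{3} + 0 \cdot \frac{5}{2} = 2 \cdot 0 + 0 = 0 + 0 = 0$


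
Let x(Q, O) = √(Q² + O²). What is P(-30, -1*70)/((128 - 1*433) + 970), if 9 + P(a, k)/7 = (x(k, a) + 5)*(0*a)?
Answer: -9/95 ≈ -0.094737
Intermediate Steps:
x(Q, O) = √(O² + Q²)
P(a, k) = -63 (P(a, k) = -63 + 7*((√(a² + k²) + 5)*(0*a)) = -63 + 7*((5 + √(a² + k²))*0) = -63 + 7*0 = -63 + 0 = -63)
P(-30, -1*70)/((128 - 1*433) + 970) = -63/((128 - 1*433) + 970) = -63/((128 - 433) + 970) = -63/(-305 + 970) = -63/665 = -63*1/665 = -9/95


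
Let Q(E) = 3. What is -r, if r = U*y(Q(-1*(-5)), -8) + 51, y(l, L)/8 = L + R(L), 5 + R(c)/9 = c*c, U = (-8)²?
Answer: -267827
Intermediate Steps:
U = 64
R(c) = -45 + 9*c² (R(c) = -45 + 9*(c*c) = -45 + 9*c²)
y(l, L) = -360 + 8*L + 72*L² (y(l, L) = 8*(L + (-45 + 9*L²)) = 8*(-45 + L + 9*L²) = -360 + 8*L + 72*L²)
r = 267827 (r = 64*(-360 + 8*(-8) + 72*(-8)²) + 51 = 64*(-360 - 64 + 72*64) + 51 = 64*(-360 - 64 + 4608) + 51 = 64*4184 + 51 = 267776 + 51 = 267827)
-r = -1*267827 = -267827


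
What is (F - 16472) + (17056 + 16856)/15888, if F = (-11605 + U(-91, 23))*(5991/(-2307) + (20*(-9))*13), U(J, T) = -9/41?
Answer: 567095138885697/20872198 ≈ 2.7170e+7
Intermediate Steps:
U(J, T) = -9/41 (U(J, T) = -9*1/41 = -9/41)
F = 857158460998/31529 (F = (-11605 - 9/41)*(5991/(-2307) + (20*(-9))*13) = -475814*(5991*(-1/2307) - 180*13)/41 = -475814*(-1997/769 - 2340)/41 = -475814/41*(-1801457/769) = 857158460998/31529 ≈ 2.7186e+7)
(F - 16472) + (17056 + 16856)/15888 = (857158460998/31529 - 16472) + (17056 + 16856)/15888 = 856639115310/31529 + 33912*(1/15888) = 856639115310/31529 + 1413/662 = 567095138885697/20872198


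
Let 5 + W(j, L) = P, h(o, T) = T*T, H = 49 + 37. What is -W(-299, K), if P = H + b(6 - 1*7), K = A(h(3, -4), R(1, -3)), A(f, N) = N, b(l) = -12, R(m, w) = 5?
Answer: -69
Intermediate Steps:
H = 86
h(o, T) = T²
K = 5
P = 74 (P = 86 - 12 = 74)
W(j, L) = 69 (W(j, L) = -5 + 74 = 69)
-W(-299, K) = -1*69 = -69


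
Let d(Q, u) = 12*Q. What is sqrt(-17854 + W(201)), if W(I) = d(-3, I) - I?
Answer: I*sqrt(18091) ≈ 134.5*I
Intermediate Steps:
W(I) = -36 - I (W(I) = 12*(-3) - I = -36 - I)
sqrt(-17854 + W(201)) = sqrt(-17854 + (-36 - 1*201)) = sqrt(-17854 + (-36 - 201)) = sqrt(-17854 - 237) = sqrt(-18091) = I*sqrt(18091)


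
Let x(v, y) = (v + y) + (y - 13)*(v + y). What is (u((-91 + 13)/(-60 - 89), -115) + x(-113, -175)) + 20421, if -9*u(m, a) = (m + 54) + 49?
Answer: 99590032/1341 ≈ 74266.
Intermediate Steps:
x(v, y) = v + y + (-13 + y)*(v + y) (x(v, y) = (v + y) + (-13 + y)*(v + y) = v + y + (-13 + y)*(v + y))
u(m, a) = -103/9 - m/9 (u(m, a) = -((m + 54) + 49)/9 = -((54 + m) + 49)/9 = -(103 + m)/9 = -103/9 - m/9)
(u((-91 + 13)/(-60 - 89), -115) + x(-113, -175)) + 20421 = ((-103/9 - (-91 + 13)/(9*(-60 - 89))) + ((-175)² - 12*(-113) - 12*(-175) - 113*(-175))) + 20421 = ((-103/9 - (-26)/(3*(-149))) + (30625 + 1356 + 2100 + 19775)) + 20421 = ((-103/9 - (-26)*(-1)/(3*149)) + 53856) + 20421 = ((-103/9 - ⅑*78/149) + 53856) + 20421 = ((-103/9 - 26/447) + 53856) + 20421 = (-15425/1341 + 53856) + 20421 = 72205471/1341 + 20421 = 99590032/1341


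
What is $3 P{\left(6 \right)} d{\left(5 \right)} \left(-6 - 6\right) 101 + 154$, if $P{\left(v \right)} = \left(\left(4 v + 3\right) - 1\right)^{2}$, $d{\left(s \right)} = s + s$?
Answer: $-24579206$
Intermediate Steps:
$d{\left(s \right)} = 2 s$
$P{\left(v \right)} = \left(2 + 4 v\right)^{2}$ ($P{\left(v \right)} = \left(\left(3 + 4 v\right) - 1\right)^{2} = \left(2 + 4 v\right)^{2}$)
$3 P{\left(6 \right)} d{\left(5 \right)} \left(-6 - 6\right) 101 + 154 = 3 \cdot 4 \left(1 + 2 \cdot 6\right)^{2} \cdot 2 \cdot 5 \left(-6 - 6\right) 101 + 154 = 3 \cdot 4 \left(1 + 12\right)^{2} \cdot 10 \left(-12\right) 101 + 154 = 3 \cdot 4 \cdot 13^{2} \cdot 10 \left(-12\right) 101 + 154 = 3 \cdot 4 \cdot 169 \cdot 10 \left(-12\right) 101 + 154 = 3 \cdot 676 \cdot 10 \left(-12\right) 101 + 154 = 2028 \cdot 10 \left(-12\right) 101 + 154 = 20280 \left(-12\right) 101 + 154 = \left(-243360\right) 101 + 154 = -24579360 + 154 = -24579206$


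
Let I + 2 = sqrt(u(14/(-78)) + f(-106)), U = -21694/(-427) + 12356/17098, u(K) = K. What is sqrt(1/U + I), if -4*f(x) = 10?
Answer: sqrt(-2960735691689872707 + 19165041195300078*I*sqrt(16302))/1222650078 ≈ 0.54263 + 1.5083*I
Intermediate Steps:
f(x) = -5/2 (f(x) = -1/4*10 = -5/2)
U = 188100012/3650423 (U = -21694*(-1/427) + 12356*(1/17098) = 21694/427 + 6178/8549 = 188100012/3650423 ≈ 51.528)
I = -2 + I*sqrt(16302)/78 (I = -2 + sqrt(14/(-78) - 5/2) = -2 + sqrt(14*(-1/78) - 5/2) = -2 + sqrt(-7/39 - 5/2) = -2 + sqrt(-209/78) = -2 + I*sqrt(16302)/78 ≈ -2.0 + 1.6369*I)
sqrt(1/U + I) = sqrt(1/(188100012/3650423) + (-2 + I*sqrt(16302)/78)) = sqrt(3650423/188100012 + (-2 + I*sqrt(16302)/78)) = sqrt(-372549601/188100012 + I*sqrt(16302)/78)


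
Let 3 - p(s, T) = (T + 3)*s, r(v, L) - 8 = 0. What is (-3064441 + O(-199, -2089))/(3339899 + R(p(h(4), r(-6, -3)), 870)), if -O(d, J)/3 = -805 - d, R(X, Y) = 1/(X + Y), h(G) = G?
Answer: -2538914467/2768776272 ≈ -0.91698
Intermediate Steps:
r(v, L) = 8 (r(v, L) = 8 + 0 = 8)
p(s, T) = 3 - s*(3 + T) (p(s, T) = 3 - (T + 3)*s = 3 - (3 + T)*s = 3 - s*(3 + T))
O(d, J) = 2415 + 3*d (O(d, J) = -3*(-805 - d) = 2415 + 3*d)
(-3064441 + O(-199, -2089))/(3339899 + R(p(h(4), r(-6, -3)), 870)) = (-3064441 + (2415 + 3*(-199)))/(3339899 + 1/((3 - 3*4 - 1*8*4) + 870)) = (-3064441 + (2415 - 597))/(3339899 + 1/((3 - 12 - 32) + 870)) = (-3064441 + 1818)/(3339899 + 1/(-41 + 870)) = -3062623/(3339899 + 1/829) = -3062623/2768776272/829 = -3062623*829/2768776272 = -2538914467/2768776272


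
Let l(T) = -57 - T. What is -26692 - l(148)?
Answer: -26487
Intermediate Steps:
-26692 - l(148) = -26692 - (-57 - 1*148) = -26692 - (-57 - 148) = -26692 - 1*(-205) = -26692 + 205 = -26487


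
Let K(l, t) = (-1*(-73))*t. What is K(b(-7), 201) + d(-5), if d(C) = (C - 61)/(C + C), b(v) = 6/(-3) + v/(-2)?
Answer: 73398/5 ≈ 14680.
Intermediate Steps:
b(v) = -2 - v/2 (b(v) = 6*(-⅓) + v*(-½) = -2 - v/2)
K(l, t) = 73*t
d(C) = (-61 + C)/(2*C) (d(C) = (-61 + C)/((2*C)) = (-61 + C)*(1/(2*C)) = (-61 + C)/(2*C))
K(b(-7), 201) + d(-5) = 73*201 + (½)*(-61 - 5)/(-5) = 14673 + (½)*(-⅕)*(-66) = 14673 + 33/5 = 73398/5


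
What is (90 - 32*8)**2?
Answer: 27556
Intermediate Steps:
(90 - 32*8)**2 = (90 - 256)**2 = (-166)**2 = 27556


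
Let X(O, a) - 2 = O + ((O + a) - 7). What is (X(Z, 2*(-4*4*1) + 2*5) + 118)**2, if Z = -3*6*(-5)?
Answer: 73441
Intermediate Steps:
Z = 90 (Z = -18*(-5) = 90)
X(O, a) = -5 + a + 2*O (X(O, a) = 2 + (O + ((O + a) - 7)) = 2 + (O + (-7 + O + a)) = 2 + (-7 + a + 2*O) = -5 + a + 2*O)
(X(Z, 2*(-4*4*1) + 2*5) + 118)**2 = ((-5 + (2*(-4*4*1) + 2*5) + 2*90) + 118)**2 = ((-5 + (2*(-16*1) + 10) + 180) + 118)**2 = ((-5 + (2*(-16) + 10) + 180) + 118)**2 = ((-5 + (-32 + 10) + 180) + 118)**2 = ((-5 - 22 + 180) + 118)**2 = (153 + 118)**2 = 271**2 = 73441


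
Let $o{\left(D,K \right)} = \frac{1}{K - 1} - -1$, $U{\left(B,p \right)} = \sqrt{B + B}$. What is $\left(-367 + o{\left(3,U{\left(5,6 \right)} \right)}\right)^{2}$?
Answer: $\frac{10843859}{81} - \frac{6586 \sqrt{10}}{81} \approx 1.3362 \cdot 10^{5}$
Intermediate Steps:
$U{\left(B,p \right)} = \sqrt{2} \sqrt{B}$ ($U{\left(B,p \right)} = \sqrt{2 B} = \sqrt{2} \sqrt{B}$)
$o{\left(D,K \right)} = 1 + \frac{1}{-1 + K}$ ($o{\left(D,K \right)} = \frac{1}{-1 + K} + 1 = 1 + \frac{1}{-1 + K}$)
$\left(-367 + o{\left(3,U{\left(5,6 \right)} \right)}\right)^{2} = \left(-367 + \frac{\sqrt{2} \sqrt{5}}{-1 + \sqrt{2} \sqrt{5}}\right)^{2} = \left(-367 + \frac{\sqrt{10}}{-1 + \sqrt{10}}\right)^{2}$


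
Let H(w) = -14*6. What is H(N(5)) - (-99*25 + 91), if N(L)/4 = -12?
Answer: 2300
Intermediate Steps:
N(L) = -48 (N(L) = 4*(-12) = -48)
H(w) = -84
H(N(5)) - (-99*25 + 91) = -84 - (-99*25 + 91) = -84 - (-2475 + 91) = -84 - 1*(-2384) = -84 + 2384 = 2300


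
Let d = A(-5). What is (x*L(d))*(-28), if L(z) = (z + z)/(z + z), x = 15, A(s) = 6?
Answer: -420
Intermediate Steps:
d = 6
L(z) = 1 (L(z) = (2*z)/((2*z)) = (2*z)*(1/(2*z)) = 1)
(x*L(d))*(-28) = (15*1)*(-28) = 15*(-28) = -420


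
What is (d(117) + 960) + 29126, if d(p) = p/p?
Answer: 30087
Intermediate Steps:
d(p) = 1
(d(117) + 960) + 29126 = (1 + 960) + 29126 = 961 + 29126 = 30087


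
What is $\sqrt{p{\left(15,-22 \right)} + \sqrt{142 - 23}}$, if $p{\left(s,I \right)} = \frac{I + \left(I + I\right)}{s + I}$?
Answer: $\frac{\sqrt{462 + 49 \sqrt{119}}}{7} \approx 4.5097$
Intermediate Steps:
$p{\left(s,I \right)} = \frac{3 I}{I + s}$ ($p{\left(s,I \right)} = \frac{I + 2 I}{I + s} = \frac{3 I}{I + s}$)
$\sqrt{p{\left(15,-22 \right)} + \sqrt{142 - 23}} = \sqrt{3 \left(-22\right) \frac{1}{-22 + 15} + \sqrt{142 - 23}} = \sqrt{3 \left(-22\right) \frac{1}{-7} + \sqrt{119}} = \sqrt{3 \left(-22\right) \left(- \frac{1}{7}\right) + \sqrt{119}} = \sqrt{\frac{66}{7} + \sqrt{119}}$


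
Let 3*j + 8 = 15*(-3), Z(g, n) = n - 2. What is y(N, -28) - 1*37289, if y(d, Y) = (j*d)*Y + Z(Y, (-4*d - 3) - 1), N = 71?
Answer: -7373/3 ≈ -2457.7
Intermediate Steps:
Z(g, n) = -2 + n
j = -53/3 (j = -8/3 + (15*(-3))/3 = -8/3 + (⅓)*(-45) = -8/3 - 15 = -53/3 ≈ -17.667)
y(d, Y) = -6 - 4*d - 53*Y*d/3 (y(d, Y) = (-53*d/3)*Y + (-2 + ((-4*d - 3) - 1)) = -53*Y*d/3 + (-2 + ((-3 - 4*d) - 1)) = -53*Y*d/3 + (-2 + (-4 - 4*d)) = -53*Y*d/3 + (-6 - 4*d) = -6 - 4*d - 53*Y*d/3)
y(N, -28) - 1*37289 = (-6 - 4*71 - 53/3*(-28)*71) - 1*37289 = (-6 - 284 + 105364/3) - 37289 = 104494/3 - 37289 = -7373/3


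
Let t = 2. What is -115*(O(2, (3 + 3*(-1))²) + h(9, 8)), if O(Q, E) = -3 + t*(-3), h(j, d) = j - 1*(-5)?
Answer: -575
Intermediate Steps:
h(j, d) = 5 + j (h(j, d) = j + 5 = 5 + j)
O(Q, E) = -9 (O(Q, E) = -3 + 2*(-3) = -3 - 6 = -9)
-115*(O(2, (3 + 3*(-1))²) + h(9, 8)) = -115*(-9 + (5 + 9)) = -115*(-9 + 14) = -115*5 = -575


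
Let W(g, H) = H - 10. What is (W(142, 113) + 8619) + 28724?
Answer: 37446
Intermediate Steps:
W(g, H) = -10 + H
(W(142, 113) + 8619) + 28724 = ((-10 + 113) + 8619) + 28724 = (103 + 8619) + 28724 = 8722 + 28724 = 37446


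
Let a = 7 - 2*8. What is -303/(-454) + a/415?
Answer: 121659/188410 ≈ 0.64571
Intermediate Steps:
a = -9 (a = 7 - 16 = -9)
-303/(-454) + a/415 = -303/(-454) - 9/415 = -303*(-1/454) - 9*1/415 = 303/454 - 9/415 = 121659/188410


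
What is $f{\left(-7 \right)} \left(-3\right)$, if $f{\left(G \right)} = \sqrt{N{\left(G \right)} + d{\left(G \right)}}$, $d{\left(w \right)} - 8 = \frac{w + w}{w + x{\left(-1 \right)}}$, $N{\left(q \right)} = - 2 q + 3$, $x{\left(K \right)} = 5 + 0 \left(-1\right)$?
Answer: $- 12 \sqrt{2} \approx -16.971$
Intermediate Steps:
$x{\left(K \right)} = 5$ ($x{\left(K \right)} = 5 + 0 = 5$)
$N{\left(q \right)} = 3 - 2 q$
$d{\left(w \right)} = 8 + \frac{2 w}{5 + w}$ ($d{\left(w \right)} = 8 + \frac{w + w}{w + 5} = 8 + \frac{2 w}{5 + w}$)
$f{\left(G \right)} = \sqrt{3 - 2 G + \frac{10 \left(4 + G\right)}{5 + G}}$ ($f{\left(G \right)} = \sqrt{\left(3 - 2 G\right) + \frac{10 \left(4 + G\right)}{5 + G}} = \sqrt{3 - 2 G + \frac{10 \left(4 + G\right)}{5 + G}}$)
$f{\left(-7 \right)} \left(-3\right) = \sqrt{\frac{55 - 2 \left(-7\right)^{2} + 3 \left(-7\right)}{5 - 7}} \left(-3\right) = \sqrt{\frac{55 - 98 - 21}{-2}} \left(-3\right) = \sqrt{- \frac{55 - 98 - 21}{2}} \left(-3\right) = \sqrt{\left(- \frac{1}{2}\right) \left(-64\right)} \left(-3\right) = \sqrt{32} \left(-3\right) = 4 \sqrt{2} \left(-3\right) = - 12 \sqrt{2}$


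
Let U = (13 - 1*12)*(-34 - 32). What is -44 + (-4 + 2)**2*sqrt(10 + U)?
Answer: -44 + 8*I*sqrt(14) ≈ -44.0 + 29.933*I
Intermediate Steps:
U = -66 (U = (13 - 12)*(-66) = 1*(-66) = -66)
-44 + (-4 + 2)**2*sqrt(10 + U) = -44 + (-4 + 2)**2*sqrt(10 - 66) = -44 + (-2)**2*sqrt(-56) = -44 + 4*(2*I*sqrt(14)) = -44 + 8*I*sqrt(14)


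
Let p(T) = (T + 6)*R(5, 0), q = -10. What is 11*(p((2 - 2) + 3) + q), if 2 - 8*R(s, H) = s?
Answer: -1177/8 ≈ -147.13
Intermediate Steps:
R(s, H) = 1/4 - s/8
p(T) = -9/4 - 3*T/8 (p(T) = (T + 6)*(1/4 - 1/8*5) = (6 + T)*(1/4 - 5/8) = (6 + T)*(-3/8) = -9/4 - 3*T/8)
11*(p((2 - 2) + 3) + q) = 11*((-9/4 - 3*((2 - 2) + 3)/8) - 10) = 11*((-9/4 - 3*(0 + 3)/8) - 10) = 11*((-9/4 - 3/8*3) - 10) = 11*((-9/4 - 9/8) - 10) = 11*(-27/8 - 10) = 11*(-107/8) = -1177/8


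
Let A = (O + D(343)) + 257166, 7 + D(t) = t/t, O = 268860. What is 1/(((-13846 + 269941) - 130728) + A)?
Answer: 1/651387 ≈ 1.5352e-6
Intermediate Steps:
D(t) = -6 (D(t) = -7 + t/t = -7 + 1 = -6)
A = 526020 (A = (268860 - 6) + 257166 = 268854 + 257166 = 526020)
1/(((-13846 + 269941) - 130728) + A) = 1/(((-13846 + 269941) - 130728) + 526020) = 1/((256095 - 130728) + 526020) = 1/(125367 + 526020) = 1/651387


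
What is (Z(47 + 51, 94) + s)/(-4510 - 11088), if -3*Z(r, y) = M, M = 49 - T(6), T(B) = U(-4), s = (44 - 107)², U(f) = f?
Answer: -5927/23397 ≈ -0.25332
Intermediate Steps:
s = 3969 (s = (-63)² = 3969)
T(B) = -4
M = 53 (M = 49 - 1*(-4) = 49 + 4 = 53)
Z(r, y) = -53/3 (Z(r, y) = -⅓*53 = -53/3)
(Z(47 + 51, 94) + s)/(-4510 - 11088) = (-53/3 + 3969)/(-4510 - 11088) = (11854/3)/(-15598) = (11854/3)*(-1/15598) = -5927/23397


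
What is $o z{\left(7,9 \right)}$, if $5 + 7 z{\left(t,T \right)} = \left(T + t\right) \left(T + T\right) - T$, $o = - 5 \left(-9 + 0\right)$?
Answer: $\frac{12330}{7} \approx 1761.4$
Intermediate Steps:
$o = 45$ ($o = \left(-5\right) \left(-9\right) = 45$)
$z{\left(t,T \right)} = - \frac{5}{7} - \frac{T}{7} + \frac{2 T \left(T + t\right)}{7}$ ($z{\left(t,T \right)} = - \frac{5}{7} + \frac{\left(T + t\right) \left(T + T\right) - T}{7} = - \frac{5}{7} + \frac{\left(T + t\right) 2 T - T}{7} = - \frac{5}{7} + \frac{2 T \left(T + t\right) - T}{7} = - \frac{5}{7} + \frac{- T + 2 T \left(T + t\right)}{7} = - \frac{5}{7} + \left(- \frac{T}{7} + \frac{2 T \left(T + t\right)}{7}\right) = - \frac{5}{7} - \frac{T}{7} + \frac{2 T \left(T + t\right)}{7}$)
$o z{\left(7,9 \right)} = 45 \left(- \frac{5}{7} - \frac{9}{7} + \frac{2 \cdot 9^{2}}{7} + \frac{2}{7} \cdot 9 \cdot 7\right) = 45 \left(- \frac{5}{7} - \frac{9}{7} + \frac{2}{7} \cdot 81 + 18\right) = 45 \left(- \frac{5}{7} - \frac{9}{7} + \frac{162}{7} + 18\right) = 45 \cdot \frac{274}{7} = \frac{12330}{7}$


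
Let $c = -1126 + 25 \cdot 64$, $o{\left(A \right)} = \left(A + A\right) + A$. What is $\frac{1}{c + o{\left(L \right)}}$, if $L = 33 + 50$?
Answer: $\frac{1}{723} \approx 0.0013831$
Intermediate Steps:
$L = 83$
$o{\left(A \right)} = 3 A$ ($o{\left(A \right)} = 2 A + A = 3 A$)
$c = 474$ ($c = -1126 + 1600 = 474$)
$\frac{1}{c + o{\left(L \right)}} = \frac{1}{474 + 3 \cdot 83} = \frac{1}{474 + 249} = \frac{1}{723}$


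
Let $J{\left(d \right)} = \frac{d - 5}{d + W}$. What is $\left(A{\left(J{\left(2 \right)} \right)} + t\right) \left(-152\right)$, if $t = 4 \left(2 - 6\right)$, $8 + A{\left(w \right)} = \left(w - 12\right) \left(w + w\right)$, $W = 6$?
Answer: $\frac{8949}{4} \approx 2237.3$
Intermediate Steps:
$J{\left(d \right)} = \frac{-5 + d}{6 + d}$ ($J{\left(d \right)} = \frac{d - 5}{d + 6} = \frac{-5 + d}{6 + d}$)
$A{\left(w \right)} = -8 + 2 w \left(-12 + w\right)$ ($A{\left(w \right)} = -8 + \left(w - 12\right) \left(w + w\right) = -8 + \left(-12 + w\right) 2 w = -8 + 2 w \left(-12 + w\right)$)
$t = -16$ ($t = 4 \left(-4\right) = -16$)
$\left(A{\left(J{\left(2 \right)} \right)} + t\right) \left(-152\right) = \left(\left(-8 - 24 \frac{-5 + 2}{6 + 2} + 2 \left(\frac{-5 + 2}{6 + 2}\right)^{2}\right) - 16\right) \left(-152\right) = \left(\left(-8 - 24 \cdot \frac{1}{8} \left(-3\right) + 2 \left(\frac{1}{8} \left(-3\right)\right)^{2}\right) - 16\right) \left(-152\right) = \left(\left(-8 - -9 + 2 \left(- \frac{3}{8}\right)^{2}\right) - 16\right) \left(-152\right) = \left(\left(-8 + 9 + 2 \cdot \frac{9}{64}\right) - 16\right) \left(-152\right) = \left(\left(-8 + 9 + \frac{9}{32}\right) - 16\right) \left(-152\right) = \left(\frac{41}{32} - 16\right) \left(-152\right) = \left(- \frac{471}{32}\right) \left(-152\right) = \frac{8949}{4}$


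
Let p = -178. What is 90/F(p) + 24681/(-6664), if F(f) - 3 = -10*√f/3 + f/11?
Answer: 3*(-180994*√178 + 2035221*I)/(6664*(-87*I + 22*√178)) ≈ -4.255 + 1.8603*I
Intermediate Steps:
F(f) = 3 - 10*√f/3 + f/11 (F(f) = 3 + (-10*√f/3 + f/11) = 3 - 10*√f/3 + f/11)
90/F(p) + 24681/(-6664) = 90/(3 - 10*I*√178/3 + (1/11)*(-178)) + 24681/(-6664) = 90/(3 - 10*I*√178/3 - 178/11) + 24681*(-1/6664) = 90/(3 - 10*I*√178/3 - 178/11) - 24681/6664 = 90/(-145/11 - 10*I*√178/3) - 24681/6664 = -24681/6664 + 90/(-145/11 - 10*I*√178/3)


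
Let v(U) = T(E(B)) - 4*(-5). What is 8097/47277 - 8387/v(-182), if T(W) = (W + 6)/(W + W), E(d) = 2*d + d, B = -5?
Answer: -1321159433/3199077 ≈ -412.98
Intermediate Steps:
E(d) = 3*d
T(W) = (6 + W)/(2*W) (T(W) = (6 + W)/((2*W)) = (6 + W)*(1/(2*W)) = (6 + W)/(2*W))
v(U) = 203/10 (v(U) = (6 + 3*(-5))/(2*((3*(-5)))) - 4*(-5) = (1/2)*(6 - 15)/(-15) + 20 = (1/2)*(-1/15)*(-9) + 20 = 3/10 + 20 = 203/10)
8097/47277 - 8387/v(-182) = 8097/47277 - 8387/203/10 = 8097*(1/47277) - 8387*10/203 = 2699/15759 - 83870/203 = -1321159433/3199077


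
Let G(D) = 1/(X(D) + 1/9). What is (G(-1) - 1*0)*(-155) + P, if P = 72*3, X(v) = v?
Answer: 3123/8 ≈ 390.38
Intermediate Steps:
G(D) = 1/(1/9 + D) (G(D) = 1/(D + 1/9) = 1/(1/9 + D))
P = 216
(G(-1) - 1*0)*(-155) + P = (9/(1 + 9*(-1)) - 1*0)*(-155) + 216 = (9/(1 - 9) + 0)*(-155) + 216 = (9/(-8) + 0)*(-155) + 216 = (9*(-1/8) + 0)*(-155) + 216 = (-9/8 + 0)*(-155) + 216 = -9/8*(-155) + 216 = 1395/8 + 216 = 3123/8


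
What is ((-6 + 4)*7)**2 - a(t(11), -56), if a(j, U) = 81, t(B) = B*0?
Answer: 115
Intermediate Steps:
t(B) = 0
((-6 + 4)*7)**2 - a(t(11), -56) = ((-6 + 4)*7)**2 - 1*81 = (-2*7)**2 - 81 = (-14)**2 - 81 = 196 - 81 = 115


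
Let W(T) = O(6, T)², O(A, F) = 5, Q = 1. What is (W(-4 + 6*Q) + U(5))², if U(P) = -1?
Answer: 576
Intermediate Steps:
W(T) = 25 (W(T) = 5² = 25)
(W(-4 + 6*Q) + U(5))² = (25 - 1)² = 24² = 576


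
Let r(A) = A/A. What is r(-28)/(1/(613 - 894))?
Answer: -281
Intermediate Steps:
r(A) = 1
r(-28)/(1/(613 - 894)) = 1/1/(613 - 894) = 1/1/(-281) = 1/(-1/281) = 1*(-281) = -281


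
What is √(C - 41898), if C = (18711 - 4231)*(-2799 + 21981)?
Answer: √277713462 ≈ 16665.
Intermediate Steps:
C = 277755360 (C = 14480*19182 = 277755360)
√(C - 41898) = √(277755360 - 41898) = √277713462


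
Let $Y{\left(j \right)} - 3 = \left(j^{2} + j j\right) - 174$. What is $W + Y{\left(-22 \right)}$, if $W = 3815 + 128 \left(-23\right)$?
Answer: $1668$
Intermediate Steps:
$Y{\left(j \right)} = -171 + 2 j^{2}$ ($Y{\left(j \right)} = 3 - \left(174 - j^{2} - j j\right) = 3 + \left(\left(j^{2} + j^{2}\right) - 174\right) = 3 + \left(2 j^{2} - 174\right) = 3 + \left(-174 + 2 j^{2}\right) = -171 + 2 j^{2}$)
$W = 871$ ($W = 3815 - 2944 = 871$)
$W + Y{\left(-22 \right)} = 871 - \left(171 - 2 \left(-22\right)^{2}\right) = 871 + \left(-171 + 2 \cdot 484\right) = 871 + \left(-171 + 968\right) = 871 + 797 = 1668$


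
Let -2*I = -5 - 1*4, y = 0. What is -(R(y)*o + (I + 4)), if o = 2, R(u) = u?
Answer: -17/2 ≈ -8.5000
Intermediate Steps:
I = 9/2 (I = -(-5 - 1*4)/2 = -(-5 - 4)/2 = -½*(-9) = 9/2 ≈ 4.5000)
-(R(y)*o + (I + 4)) = -(0*2 + (9/2 + 4)) = -(0 + 17/2) = -1*17/2 = -17/2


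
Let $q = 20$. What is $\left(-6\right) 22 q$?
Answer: $-2640$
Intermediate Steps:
$\left(-6\right) 22 q = \left(-6\right) 22 \cdot 20 = \left(-132\right) 20 = -2640$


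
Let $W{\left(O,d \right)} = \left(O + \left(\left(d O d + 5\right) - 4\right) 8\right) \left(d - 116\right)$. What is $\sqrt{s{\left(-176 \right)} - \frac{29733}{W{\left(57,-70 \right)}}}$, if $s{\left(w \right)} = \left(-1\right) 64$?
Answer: $\frac{i \sqrt{1228315636014207470}}{138536830} \approx 8.0 i$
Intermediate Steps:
$s{\left(w \right)} = -64$
$W{\left(O,d \right)} = \left(-116 + d\right) \left(8 + O + 8 O d^{2}\right)$ ($W{\left(O,d \right)} = \left(O + \left(\left(O d d + 5\right) - 4\right) 8\right) \left(-116 + d\right) = \left(O + \left(\left(O d^{2} + 5\right) - 4\right) 8\right) \left(-116 + d\right) = \left(O + \left(\left(5 + O d^{2}\right) - 4\right) 8\right) \left(-116 + d\right) = \left(O + \left(1 + O d^{2}\right) 8\right) \left(-116 + d\right) = \left(O + \left(8 + 8 O d^{2}\right)\right) \left(-116 + d\right) = \left(8 + O + 8 O d^{2}\right) \left(-116 + d\right) = \left(-116 + d\right) \left(8 + O + 8 O d^{2}\right)$)
$\sqrt{s{\left(-176 \right)} - \frac{29733}{W{\left(57,-70 \right)}}} = \sqrt{-64 - \frac{29733}{-928 - 6612 + 8 \left(-70\right) + 57 \left(-70\right) - 52896 \left(-70\right)^{2} + 8 \cdot 57 \left(-70\right)^{3}}} = \sqrt{-64 - \frac{29733}{-928 - 6612 - 560 - 3990 - 52896 \cdot 4900 + 8 \cdot 57 \left(-343000\right)}} = \sqrt{-64 - \frac{29733}{-928 - 6612 - 560 - 3990 - 259190400 - 156408000}} = \sqrt{-64 - \frac{29733}{-415610490}} = \sqrt{-64 - - \frac{9911}{138536830}} = \sqrt{-64 + \frac{9911}{138536830}} = \sqrt{- \frac{8866347209}{138536830}} = \frac{i \sqrt{1228315636014207470}}{138536830}$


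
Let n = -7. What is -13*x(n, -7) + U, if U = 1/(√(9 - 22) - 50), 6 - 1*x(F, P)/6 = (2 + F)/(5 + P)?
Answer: -686099/2513 - I*√13/2513 ≈ -273.02 - 0.0014348*I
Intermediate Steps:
x(F, P) = 36 - 6*(2 + F)/(5 + P)
U = 1/(-50 + I*√13) (U = 1/(√(-13) - 50) = 1/(I*√13 - 50) = 1/(-50 + I*√13) ≈ -0.019897 - 0.0014348*I)
-13*x(n, -7) + U = -78*(28 - 1*(-7) + 6*(-7))/(5 - 7) + (-50/2513 - I*√13/2513) = -78*(28 + 7 - 42)/(-2) + (-50/2513 - I*√13/2513) = -78*(-1)*(-7)/2 + (-50/2513 - I*√13/2513) = -13*21 + (-50/2513 - I*√13/2513) = -273 + (-50/2513 - I*√13/2513) = -686099/2513 - I*√13/2513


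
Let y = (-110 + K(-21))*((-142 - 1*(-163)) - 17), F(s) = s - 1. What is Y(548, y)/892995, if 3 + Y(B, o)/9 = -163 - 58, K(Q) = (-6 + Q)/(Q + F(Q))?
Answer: -672/297665 ≈ -0.0022576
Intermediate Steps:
F(s) = -1 + s
K(Q) = (-6 + Q)/(-1 + 2*Q) (K(Q) = (-6 + Q)/(Q + (-1 + Q)) = (-6 + Q)/(-1 + 2*Q))
y = -18812/43 (y = (-110 + (-6 - 21)/(-1 + 2*(-21)))*((-142 - 1*(-163)) - 17) = (-110 - 27/(-1 - 42))*((-142 + 163) - 17) = (-110 - 27/(-43))*(21 - 17) = (-110 - 1/43*(-27))*4 = (-110 + 27/43)*4 = -4703/43*4 = -18812/43 ≈ -437.49)
Y(B, o) = -2016 (Y(B, o) = -27 + 9*(-163 - 58) = -27 + 9*(-221) = -27 - 1989 = -2016)
Y(548, y)/892995 = -2016/892995 = -2016*1/892995 = -672/297665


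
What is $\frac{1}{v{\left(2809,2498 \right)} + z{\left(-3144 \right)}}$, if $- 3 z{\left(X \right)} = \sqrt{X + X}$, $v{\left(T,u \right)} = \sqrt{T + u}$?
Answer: $\frac{3}{3 \sqrt{5307} - 4 i \sqrt{393}} \approx 0.01213 + 0.0044012 i$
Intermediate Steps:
$z{\left(X \right)} = - \frac{\sqrt{2} \sqrt{X}}{3}$ ($z{\left(X \right)} = - \frac{\sqrt{X + X}}{3} = - \frac{\sqrt{2 X}}{3} = - \frac{\sqrt{2} \sqrt{X}}{3}$)
$\frac{1}{v{\left(2809,2498 \right)} + z{\left(-3144 \right)}} = \frac{1}{\sqrt{2809 + 2498} - \frac{\sqrt{2} \sqrt{-3144}}{3}} = \frac{1}{\sqrt{5307} - \frac{\sqrt{2} \cdot 2 i \sqrt{786}}{3}} = \frac{1}{\sqrt{5307} - \frac{4 i \sqrt{393}}{3}}$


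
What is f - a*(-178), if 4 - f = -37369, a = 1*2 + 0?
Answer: 37729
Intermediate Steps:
a = 2 (a = 2 + 0 = 2)
f = 37373 (f = 4 - 1*(-37369) = 4 + 37369 = 37373)
f - a*(-178) = 37373 - 2*(-178) = 37373 - 1*(-356) = 37373 + 356 = 37729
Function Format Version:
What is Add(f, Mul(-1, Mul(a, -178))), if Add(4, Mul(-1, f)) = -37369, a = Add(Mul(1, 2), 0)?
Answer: 37729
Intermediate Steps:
a = 2 (a = Add(2, 0) = 2)
f = 37373 (f = Add(4, Mul(-1, -37369)) = Add(4, 37369) = 37373)
Add(f, Mul(-1, Mul(a, -178))) = Add(37373, Mul(-1, Mul(2, -178))) = Add(37373, Mul(-1, -356)) = Add(37373, 356) = 37729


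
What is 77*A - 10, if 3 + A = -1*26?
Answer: -2243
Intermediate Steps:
A = -29 (A = -3 - 1*26 = -3 - 26 = -29)
77*A - 10 = 77*(-29) - 10 = -2233 - 10 = -2243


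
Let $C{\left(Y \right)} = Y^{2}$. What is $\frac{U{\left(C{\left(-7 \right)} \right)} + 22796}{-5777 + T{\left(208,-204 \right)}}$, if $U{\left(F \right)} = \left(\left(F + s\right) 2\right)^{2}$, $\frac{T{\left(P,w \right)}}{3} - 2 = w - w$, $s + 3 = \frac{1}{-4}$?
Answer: $- \frac{124673}{23084} \approx -5.4008$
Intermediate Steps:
$s = - \frac{13}{4}$ ($s = -3 + \frac{1}{-4} = -3 - \frac{1}{4} = - \frac{13}{4} \approx -3.25$)
$T{\left(P,w \right)} = 6$ ($T{\left(P,w \right)} = 6 + 3 \left(w - w\right) = 6 + 3 \cdot 0 = 6 + 0 = 6$)
$U{\left(F \right)} = \left(- \frac{13}{2} + 2 F\right)^{2}$ ($U{\left(F \right)} = \left(\left(F - \frac{13}{4}\right) 2\right)^{2} = \left(\left(- \frac{13}{4} + F\right) 2\right)^{2} = \left(- \frac{13}{2} + 2 F\right)^{2}$)
$\frac{U{\left(C{\left(-7 \right)} \right)} + 22796}{-5777 + T{\left(208,-204 \right)}} = \frac{\frac{\left(-13 + 4 \left(-7\right)^{2}\right)^{2}}{4} + 22796}{-5777 + 6} = \frac{\frac{\left(-13 + 4 \cdot 49\right)^{2}}{4} + 22796}{-5771} = \left(\frac{\left(-13 + 196\right)^{2}}{4} + 22796\right) \left(- \frac{1}{5771}\right) = \left(\frac{183^{2}}{4} + 22796\right) \left(- \frac{1}{5771}\right) = \left(\frac{1}{4} \cdot 33489 + 22796\right) \left(- \frac{1}{5771}\right) = \left(\frac{33489}{4} + 22796\right) \left(- \frac{1}{5771}\right) = \frac{124673}{4} \left(- \frac{1}{5771}\right) = - \frac{124673}{23084}$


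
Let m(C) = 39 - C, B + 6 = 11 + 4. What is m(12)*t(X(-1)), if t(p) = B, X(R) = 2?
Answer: 243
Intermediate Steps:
B = 9 (B = -6 + (11 + 4) = -6 + 15 = 9)
t(p) = 9
m(12)*t(X(-1)) = (39 - 1*12)*9 = (39 - 12)*9 = 27*9 = 243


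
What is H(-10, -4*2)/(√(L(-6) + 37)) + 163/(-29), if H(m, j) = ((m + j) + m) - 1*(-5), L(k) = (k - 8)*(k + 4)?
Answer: -163/29 - 23*√65/65 ≈ -8.4735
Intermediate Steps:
L(k) = (-8 + k)*(4 + k)
H(m, j) = 5 + j + 2*m (H(m, j) = ((j + m) + m) + 5 = (j + 2*m) + 5 = 5 + j + 2*m)
H(-10, -4*2)/(√(L(-6) + 37)) + 163/(-29) = (5 - 4*2 + 2*(-10))/(√((-32 + (-6)² - 4*(-6)) + 37)) + 163/(-29) = (5 - 8 - 20)/(√((-32 + 36 + 24) + 37)) + 163*(-1/29) = -23/√(28 + 37) - 163/29 = -23*√65/65 - 163/29 = -163/29 - 23*√65/65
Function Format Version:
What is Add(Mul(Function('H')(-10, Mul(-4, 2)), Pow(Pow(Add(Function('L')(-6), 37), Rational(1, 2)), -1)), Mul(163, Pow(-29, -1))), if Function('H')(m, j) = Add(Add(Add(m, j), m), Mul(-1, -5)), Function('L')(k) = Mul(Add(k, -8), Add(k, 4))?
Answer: Add(Rational(-163, 29), Mul(Rational(-23, 65), Pow(65, Rational(1, 2)))) ≈ -8.4735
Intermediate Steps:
Function('L')(k) = Mul(Add(-8, k), Add(4, k))
Function('H')(m, j) = Add(5, j, Mul(2, m)) (Function('H')(m, j) = Add(Add(Add(j, m), m), 5) = Add(Add(j, Mul(2, m)), 5) = Add(5, j, Mul(2, m)))
Add(Mul(Function('H')(-10, Mul(-4, 2)), Pow(Pow(Add(Function('L')(-6), 37), Rational(1, 2)), -1)), Mul(163, Pow(-29, -1))) = Add(Mul(Add(5, Mul(-4, 2), Mul(2, -10)), Pow(Pow(Add(Add(-32, Pow(-6, 2), Mul(-4, -6)), 37), Rational(1, 2)), -1)), Mul(163, Pow(-29, -1))) = Add(Mul(Add(5, -8, -20), Pow(Pow(Add(Add(-32, 36, 24), 37), Rational(1, 2)), -1)), Mul(163, Rational(-1, 29))) = Add(Mul(-23, Pow(Pow(Add(28, 37), Rational(1, 2)), -1)), Rational(-163, 29)) = Add(Mul(-23, Pow(Pow(65, Rational(1, 2)), -1)), Rational(-163, 29)) = Add(Mul(-23, Mul(Rational(1, 65), Pow(65, Rational(1, 2)))), Rational(-163, 29)) = Add(Mul(Rational(-23, 65), Pow(65, Rational(1, 2))), Rational(-163, 29)) = Add(Rational(-163, 29), Mul(Rational(-23, 65), Pow(65, Rational(1, 2))))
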